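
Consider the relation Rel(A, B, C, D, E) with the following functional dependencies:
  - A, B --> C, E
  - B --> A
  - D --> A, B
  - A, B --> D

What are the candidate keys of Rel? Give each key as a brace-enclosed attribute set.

{B} is a candidate key since {B}⁺ = {A, B, C, D, E} covers every attribute.
{D} is a candidate key since {D}⁺ = {A, B, C, D, E} covers every attribute.
Any other superkey properly contains one of these, so there are no further candidate keys.

{B}, {D}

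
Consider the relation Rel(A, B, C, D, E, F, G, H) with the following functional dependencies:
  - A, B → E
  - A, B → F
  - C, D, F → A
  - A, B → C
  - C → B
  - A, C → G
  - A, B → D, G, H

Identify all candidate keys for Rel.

{A, B}, {A, C}, {C, D, F}

Closure of {A, B} is {A, B, C, D, E, F, G, H}, the whole schema; {A, B} is a candidate key.
Closure of {A, C} is {A, B, C, D, E, F, G, H}, the whole schema; {A, C} is a candidate key.
Closure of {C, D, F} is {A, B, C, D, E, F, G, H}, the whole schema; {C, D, F} is a candidate key.
These are minimal and exhaustive — every other superkey contains one of them.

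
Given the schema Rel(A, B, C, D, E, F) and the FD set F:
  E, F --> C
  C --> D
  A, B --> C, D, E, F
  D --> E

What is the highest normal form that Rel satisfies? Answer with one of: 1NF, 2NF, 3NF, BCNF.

Candidate key: {A, B}. Prime attributes: {A, B}.
E, F --> C breaks BCNF: {E, F}⁺ = {C, D, E, F}, so {E, F} is not a superkey.
E, F --> C has non-prime {C} on the right and a non-superkey on the left, so 3NF fails.
No non-prime attribute depends on a proper subset of any candidate key, so 2NF holds.

2NF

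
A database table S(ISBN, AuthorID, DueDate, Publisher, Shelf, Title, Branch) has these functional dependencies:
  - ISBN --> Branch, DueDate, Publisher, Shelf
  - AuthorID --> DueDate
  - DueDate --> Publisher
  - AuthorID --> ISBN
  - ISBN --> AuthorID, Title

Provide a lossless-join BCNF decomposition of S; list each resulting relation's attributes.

{AuthorID, Branch, DueDate, ISBN, Shelf, Title}; {DueDate, Publisher}

Candidate keys of the original relation: {AuthorID}, {ISBN}.
Within {AuthorID, Branch, DueDate, ISBN, Publisher, Shelf, Title}: {DueDate}⁺ ∩ {AuthorID, Branch, DueDate, ISBN, Publisher, Shelf, Title} = {DueDate, Publisher}, not the whole set, so DueDate --> Publisher violates BCNF; decompose into {DueDate, Publisher} and {AuthorID, Branch, DueDate, ISBN, Shelf, Title}.
{DueDate, Publisher}: every determinant is a superkey — BCNF.
{AuthorID, Branch, DueDate, ISBN, Shelf, Title}: every determinant is a superkey — BCNF.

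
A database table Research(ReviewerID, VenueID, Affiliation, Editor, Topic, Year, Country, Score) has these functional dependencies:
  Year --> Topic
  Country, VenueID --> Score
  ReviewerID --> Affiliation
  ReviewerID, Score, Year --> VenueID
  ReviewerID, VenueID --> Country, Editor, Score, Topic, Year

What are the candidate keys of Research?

{ReviewerID, Score, Year}, {ReviewerID, VenueID}

Attributes never on any right-hand side: {ReviewerID} — every candidate key must contain it.
{ReviewerID, VenueID}⁺ = {Affiliation, Country, Editor, ReviewerID, Score, Topic, VenueID, Year}, which is every attribute, so {ReviewerID, VenueID} is a candidate key.
{ReviewerID, Score, Year}⁺ = {Affiliation, Country, Editor, ReviewerID, Score, Topic, VenueID, Year}, which is every attribute, so {ReviewerID, Score, Year} is a candidate key.
Any other superkey properly contains one of these, so there are no further candidate keys.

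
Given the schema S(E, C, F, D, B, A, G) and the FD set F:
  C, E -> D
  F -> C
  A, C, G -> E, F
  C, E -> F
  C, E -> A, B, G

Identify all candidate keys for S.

{C, E}⁺ = {A, B, C, D, E, F, G}, which is every attribute, so {C, E} is a candidate key.
{E, F}⁺ = {A, B, C, D, E, F, G}, which is every attribute, so {E, F} is a candidate key.
{A, C, G}⁺ = {A, B, C, D, E, F, G}, which is every attribute, so {A, C, G} is a candidate key.
{A, F, G}⁺ = {A, B, C, D, E, F, G}, which is every attribute, so {A, F, G} is a candidate key.
No proper subset of any of these is a key, and no other minimal superkey exists.

{A, C, G}, {A, F, G}, {C, E}, {E, F}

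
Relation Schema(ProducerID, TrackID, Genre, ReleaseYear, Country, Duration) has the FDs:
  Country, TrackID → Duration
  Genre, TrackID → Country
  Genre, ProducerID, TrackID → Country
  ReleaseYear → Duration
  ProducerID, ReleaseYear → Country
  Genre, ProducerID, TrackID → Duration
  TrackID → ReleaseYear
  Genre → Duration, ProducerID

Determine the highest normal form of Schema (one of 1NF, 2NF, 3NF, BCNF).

Candidate key: {Genre, TrackID}. Prime attributes: {Genre, TrackID}.
Country, TrackID → Duration: {Country, TrackID}⁺ = {Country, Duration, ReleaseYear, TrackID}, which is not all of the attributes, so the left side is not a superkey — BCNF is violated.
Country, TrackID → Duration has non-prime {Duration} on the right and a non-superkey on the left, so 3NF fails.
The proper key subset {Genre} of {Genre, TrackID} determines non-prime {Duration, ProducerID}, so the relation is not even in 2NF.

1NF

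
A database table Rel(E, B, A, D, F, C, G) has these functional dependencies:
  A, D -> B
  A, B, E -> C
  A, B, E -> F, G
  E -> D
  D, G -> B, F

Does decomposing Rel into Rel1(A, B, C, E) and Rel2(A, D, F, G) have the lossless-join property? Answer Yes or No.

Common attributes: {A}; their closure is {A}.
The closure covers neither Rel1 nor Rel2 entirely; the join is not lossless.

No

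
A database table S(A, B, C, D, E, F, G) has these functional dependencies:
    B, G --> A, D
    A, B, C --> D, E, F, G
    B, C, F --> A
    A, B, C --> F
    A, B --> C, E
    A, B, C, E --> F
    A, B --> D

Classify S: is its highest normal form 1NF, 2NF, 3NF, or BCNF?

BCNF

Candidate keys: {A, B}, {B, C, F}, {B, G}. Prime attributes: {A, B, C, F, G}.
The left-hand side of every FD is a superkey, so BCNF is satisfied.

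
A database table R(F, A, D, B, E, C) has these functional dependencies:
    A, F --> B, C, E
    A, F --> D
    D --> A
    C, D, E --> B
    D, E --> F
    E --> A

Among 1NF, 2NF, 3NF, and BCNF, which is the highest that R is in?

3NF

Candidate keys: {A, F}, {D, E}, {D, F}, {E, F}. Prime attributes: {A, D, E, F}.
D --> A: {D}⁺ = {A, D}, which is not all of the attributes, so the left side is not a superkey — BCNF is violated.
Since {A} ⊆ prime attributes and every other non-superkey FD also has a prime right side, the schema is in 3NF.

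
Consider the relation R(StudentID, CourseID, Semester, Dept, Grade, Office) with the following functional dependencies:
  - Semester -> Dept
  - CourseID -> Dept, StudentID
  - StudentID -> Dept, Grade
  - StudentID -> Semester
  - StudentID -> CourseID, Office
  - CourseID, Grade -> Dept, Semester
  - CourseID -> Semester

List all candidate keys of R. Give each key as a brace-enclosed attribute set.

{CourseID}, {StudentID}

{CourseID}⁺ = {CourseID, Dept, Grade, Office, Semester, StudentID} — all of the relation — so {CourseID} is a candidate key.
{StudentID}⁺ = {CourseID, Dept, Grade, Office, Semester, StudentID} — all of the relation — so {StudentID} is a candidate key.
No proper subset of any of these is a key, and no other minimal superkey exists.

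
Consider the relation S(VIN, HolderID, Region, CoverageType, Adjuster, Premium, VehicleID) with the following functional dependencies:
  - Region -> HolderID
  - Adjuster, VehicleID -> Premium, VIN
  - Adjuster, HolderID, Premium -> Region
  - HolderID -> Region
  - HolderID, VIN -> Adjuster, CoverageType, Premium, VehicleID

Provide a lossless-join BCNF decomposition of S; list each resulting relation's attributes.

{Adjuster, CoverageType, Region, VehicleID}; {Adjuster, Premium, VIN, VehicleID}; {HolderID, Region}

Candidate keys of the original relation: {Adjuster, HolderID, VehicleID}, {Adjuster, Region, VehicleID}, {HolderID, VIN}, {Region, VIN}.
In {Adjuster, CoverageType, HolderID, Premium, Region, VIN, VehicleID}, {Region} is not a superkey ({Region}⁺ restricted to this set is {HolderID, Region}), so split on Region -> HolderID into {HolderID, Region} and {Adjuster, CoverageType, Premium, Region, VIN, VehicleID}.
{HolderID, Region}: every determinant is a superkey — BCNF.
In {Adjuster, CoverageType, Premium, Region, VIN, VehicleID}, {Adjuster, VehicleID} is not a superkey ({Adjuster, VehicleID}⁺ restricted to this set is {Adjuster, Premium, VIN, VehicleID}), so split on Adjuster, VehicleID -> Premium, VIN into {Adjuster, Premium, VIN, VehicleID} and {Adjuster, CoverageType, Region, VehicleID}.
{Adjuster, Premium, VIN, VehicleID}: every determinant is a superkey — BCNF.
{Adjuster, CoverageType, Region, VehicleID}: every determinant is a superkey — BCNF.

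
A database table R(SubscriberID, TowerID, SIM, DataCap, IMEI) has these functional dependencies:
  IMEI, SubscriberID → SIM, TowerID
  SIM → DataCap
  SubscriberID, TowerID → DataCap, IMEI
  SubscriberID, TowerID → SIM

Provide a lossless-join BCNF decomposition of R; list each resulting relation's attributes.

Candidate keys of the original relation: {IMEI, SubscriberID}, {SubscriberID, TowerID}.
Within {DataCap, IMEI, SIM, SubscriberID, TowerID}: {SIM}⁺ ∩ {DataCap, IMEI, SIM, SubscriberID, TowerID} = {DataCap, SIM}, not the whole set, so SIM → DataCap violates BCNF; decompose into {DataCap, SIM} and {IMEI, SIM, SubscriberID, TowerID}.
{DataCap, SIM}: every determinant is a superkey — BCNF.
{IMEI, SIM, SubscriberID, TowerID}: every determinant is a superkey — BCNF.

{DataCap, SIM}; {IMEI, SIM, SubscriberID, TowerID}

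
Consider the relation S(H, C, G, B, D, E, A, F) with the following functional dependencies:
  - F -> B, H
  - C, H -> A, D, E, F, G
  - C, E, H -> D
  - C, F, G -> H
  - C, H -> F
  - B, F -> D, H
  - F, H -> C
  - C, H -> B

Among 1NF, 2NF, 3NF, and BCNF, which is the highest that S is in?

Candidate keys: {C, H}, {F}. Prime attributes: {C, F, H}.
Each dependency's left side is a superkey — BCNF holds.

BCNF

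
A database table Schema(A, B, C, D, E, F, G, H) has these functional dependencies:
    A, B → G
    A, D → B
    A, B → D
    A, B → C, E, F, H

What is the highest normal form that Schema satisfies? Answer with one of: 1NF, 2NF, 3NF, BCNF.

Candidate keys: {A, B}, {A, D}. Prime attributes: {A, B, D}.
Each dependency's left side is a superkey — BCNF holds.

BCNF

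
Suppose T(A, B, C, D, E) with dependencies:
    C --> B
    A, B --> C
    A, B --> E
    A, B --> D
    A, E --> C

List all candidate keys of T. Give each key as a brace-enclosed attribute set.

{A, B}, {A, C}, {A, E}

No FD produces {A}, so it must be in every candidate key.
Closure of {A, B} is {A, B, C, D, E}, the whole schema; {A, B} is a candidate key.
Closure of {A, C} is {A, B, C, D, E}, the whole schema; {A, C} is a candidate key.
Closure of {A, E} is {A, B, C, D, E}, the whole schema; {A, E} is a candidate key.
Any other superkey properly contains one of these, so there are no further candidate keys.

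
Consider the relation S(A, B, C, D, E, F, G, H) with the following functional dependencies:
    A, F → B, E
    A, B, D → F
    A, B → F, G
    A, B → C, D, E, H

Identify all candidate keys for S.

{A} never appears on the right of any FD, so every key must include it.
{A, B}⁺ = {A, B, C, D, E, F, G, H} — all of the relation — so {A, B} is a candidate key.
{A, F}⁺ = {A, B, C, D, E, F, G, H} — all of the relation — so {A, F} is a candidate key.
These are minimal and exhaustive — every other superkey contains one of them.

{A, B}, {A, F}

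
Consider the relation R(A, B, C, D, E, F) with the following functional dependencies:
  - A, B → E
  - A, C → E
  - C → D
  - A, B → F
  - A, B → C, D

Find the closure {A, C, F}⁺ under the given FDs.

Start with {A, C, F}.
A, C → E applies; add {E} → now {A, C, E, F}.
C → D applies; add {D} → now {A, C, D, E, F}.
No further FD applies.

{A, C, D, E, F}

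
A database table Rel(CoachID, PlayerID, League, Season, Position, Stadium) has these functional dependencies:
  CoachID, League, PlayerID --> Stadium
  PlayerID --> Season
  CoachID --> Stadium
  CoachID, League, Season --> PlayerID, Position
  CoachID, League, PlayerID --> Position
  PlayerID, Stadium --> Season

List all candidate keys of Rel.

{CoachID, League, PlayerID}, {CoachID, League, Season}

Attributes never on any right-hand side: {CoachID, League} — every candidate key must contain all of them.
{CoachID, League, PlayerID}⁺ = {CoachID, League, PlayerID, Position, Season, Stadium} — all of the relation — so {CoachID, League, PlayerID} is a candidate key.
{CoachID, League, Season}⁺ = {CoachID, League, PlayerID, Position, Season, Stadium} — all of the relation — so {CoachID, League, Season} is a candidate key.
Any other superkey properly contains one of these, so there are no further candidate keys.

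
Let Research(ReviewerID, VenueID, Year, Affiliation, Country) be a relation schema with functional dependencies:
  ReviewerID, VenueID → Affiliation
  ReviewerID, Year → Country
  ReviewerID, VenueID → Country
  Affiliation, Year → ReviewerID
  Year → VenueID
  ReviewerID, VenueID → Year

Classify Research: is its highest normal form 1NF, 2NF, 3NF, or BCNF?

Candidate keys: {Affiliation, Year}, {ReviewerID, VenueID}, {ReviewerID, Year}. Prime attributes: {Affiliation, ReviewerID, VenueID, Year}.
Year → VenueID: {Year}⁺ = {VenueID, Year}, which is not all of the attributes, so the left side is not a superkey — BCNF is violated.
But every attribute on its right side ({VenueID}) is prime, and the same holds for every other non-superkey FD, so 3NF still holds.

3NF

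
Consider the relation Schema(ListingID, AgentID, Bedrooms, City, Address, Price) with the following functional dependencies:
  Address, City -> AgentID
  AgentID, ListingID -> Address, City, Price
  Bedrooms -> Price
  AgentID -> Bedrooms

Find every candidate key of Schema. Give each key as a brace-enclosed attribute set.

Attributes never on any right-hand side: {ListingID} — every candidate key must contain it.
{AgentID, ListingID} is a candidate key since {AgentID, ListingID}⁺ = {Address, AgentID, Bedrooms, City, ListingID, Price} covers every attribute.
{Address, City, ListingID} is a candidate key since {Address, City, ListingID}⁺ = {Address, AgentID, Bedrooms, City, ListingID, Price} covers every attribute.
No proper subset of any of these is a key, and no other minimal superkey exists.

{Address, City, ListingID}, {AgentID, ListingID}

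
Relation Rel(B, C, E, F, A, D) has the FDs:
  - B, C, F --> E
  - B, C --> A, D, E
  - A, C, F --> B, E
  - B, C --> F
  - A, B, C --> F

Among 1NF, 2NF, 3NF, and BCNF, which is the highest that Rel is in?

BCNF

Candidate keys: {A, C, F}, {B, C}. Prime attributes: {A, B, C, F}.
Each dependency's left side is a superkey — BCNF holds.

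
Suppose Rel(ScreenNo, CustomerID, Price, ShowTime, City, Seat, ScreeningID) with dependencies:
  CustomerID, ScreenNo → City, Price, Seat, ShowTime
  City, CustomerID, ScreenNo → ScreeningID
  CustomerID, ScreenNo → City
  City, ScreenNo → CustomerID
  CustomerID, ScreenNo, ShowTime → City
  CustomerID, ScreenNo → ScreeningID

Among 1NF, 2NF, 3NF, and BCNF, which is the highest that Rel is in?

BCNF

Candidate keys: {City, ScreenNo}, {CustomerID, ScreenNo}. Prime attributes: {City, CustomerID, ScreenNo}.
Each dependency's left side is a superkey — BCNF holds.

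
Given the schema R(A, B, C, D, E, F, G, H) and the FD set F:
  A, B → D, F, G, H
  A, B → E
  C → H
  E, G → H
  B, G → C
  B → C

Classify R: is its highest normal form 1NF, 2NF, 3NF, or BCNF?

Candidate key: {A, B}. Prime attributes: {A, B}.
C → H: {C}⁺ = {C, H}, which is not all of the attributes, so the left side is not a superkey — BCNF is violated.
Because {H} is non-prime and the left side of C → H is not a superkey, the relation is not in 3NF.
{B} is a proper subset of the key {A, B}, and {B}⁺ contains the non-prime attributes {C, H} — a partial dependency, so 2NF is violated.

1NF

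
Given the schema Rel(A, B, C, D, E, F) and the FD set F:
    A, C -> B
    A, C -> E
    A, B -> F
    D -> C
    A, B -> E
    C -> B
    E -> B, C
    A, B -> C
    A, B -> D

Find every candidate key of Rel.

{A} never appears on the right of any FD, so every key must include it.
{A, B} is a candidate key since {A, B}⁺ = {A, B, C, D, E, F} covers every attribute.
{A, C} is a candidate key since {A, C}⁺ = {A, B, C, D, E, F} covers every attribute.
{A, D} is a candidate key since {A, D}⁺ = {A, B, C, D, E, F} covers every attribute.
{A, E} is a candidate key since {A, E}⁺ = {A, B, C, D, E, F} covers every attribute.
No proper subset of any of these is a key, and no other minimal superkey exists.

{A, B}, {A, C}, {A, D}, {A, E}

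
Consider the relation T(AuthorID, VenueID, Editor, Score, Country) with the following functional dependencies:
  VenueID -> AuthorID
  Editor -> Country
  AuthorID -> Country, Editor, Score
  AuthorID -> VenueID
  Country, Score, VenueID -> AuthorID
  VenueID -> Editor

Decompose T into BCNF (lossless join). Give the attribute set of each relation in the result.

{AuthorID, Editor, Score, VenueID}; {Country, Editor}

Candidate keys of the original relation: {AuthorID}, {VenueID}.
{AuthorID, Country, Editor, Score, VenueID}: {Editor} determines {Country, Editor} here but is not a superkey — split on Editor -> Country, giving {Country, Editor} and {AuthorID, Editor, Score, VenueID}.
{Country, Editor} has no BCNF violation.
{AuthorID, Editor, Score, VenueID} has no BCNF violation.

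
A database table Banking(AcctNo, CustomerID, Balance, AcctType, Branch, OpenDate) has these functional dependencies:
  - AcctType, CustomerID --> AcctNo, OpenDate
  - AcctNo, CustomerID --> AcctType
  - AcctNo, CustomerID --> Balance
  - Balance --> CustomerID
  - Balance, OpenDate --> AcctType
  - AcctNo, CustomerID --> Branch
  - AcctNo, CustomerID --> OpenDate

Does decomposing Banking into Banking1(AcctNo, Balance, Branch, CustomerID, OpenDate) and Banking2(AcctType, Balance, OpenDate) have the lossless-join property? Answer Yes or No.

Yes

Common attributes: {Balance, OpenDate}; their closure is {AcctNo, AcctType, Balance, Branch, CustomerID, OpenDate}.
This includes all of Banking1, so the common attributes are a superkey of Banking1 — the join is lossless.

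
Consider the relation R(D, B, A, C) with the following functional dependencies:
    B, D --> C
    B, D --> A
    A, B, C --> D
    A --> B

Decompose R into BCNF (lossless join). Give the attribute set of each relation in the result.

Candidate keys of the original relation: {A, C}, {A, D}, {B, D}.
In {A, B, C, D}, {A} is not a superkey ({A}⁺ restricted to this set is {A, B}), so split on A --> B into {A, B} and {A, C, D}.
{A, B}: every determinant is a superkey — BCNF.
{A, C, D}: every determinant is a superkey — BCNF.

{A, B}; {A, C, D}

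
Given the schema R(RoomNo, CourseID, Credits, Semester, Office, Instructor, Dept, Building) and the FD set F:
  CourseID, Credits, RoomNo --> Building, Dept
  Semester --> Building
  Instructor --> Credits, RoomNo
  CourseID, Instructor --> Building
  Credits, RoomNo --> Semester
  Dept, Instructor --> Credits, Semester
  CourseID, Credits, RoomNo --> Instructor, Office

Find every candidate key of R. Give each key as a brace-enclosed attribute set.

{CourseID, Credits, RoomNo}, {CourseID, Instructor}

{CourseID} never appears on the right of any FD, so every key must include it.
Closure of {CourseID, Instructor} is {Building, CourseID, Credits, Dept, Instructor, Office, RoomNo, Semester}, the whole schema; {CourseID, Instructor} is a candidate key.
Closure of {CourseID, Credits, RoomNo} is {Building, CourseID, Credits, Dept, Instructor, Office, RoomNo, Semester}, the whole schema; {CourseID, Credits, RoomNo} is a candidate key.
No proper subset of any of these is a key, and no other minimal superkey exists.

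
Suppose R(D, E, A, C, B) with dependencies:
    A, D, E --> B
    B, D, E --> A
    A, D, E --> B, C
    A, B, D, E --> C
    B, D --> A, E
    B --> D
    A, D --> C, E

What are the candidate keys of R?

{A, D}, {B}

{B}⁺ = {A, B, C, D, E} — all of the relation — so {B} is a candidate key.
{A, D}⁺ = {A, B, C, D, E} — all of the relation — so {A, D} is a candidate key.
No proper subset of any of these is a key, and no other minimal superkey exists.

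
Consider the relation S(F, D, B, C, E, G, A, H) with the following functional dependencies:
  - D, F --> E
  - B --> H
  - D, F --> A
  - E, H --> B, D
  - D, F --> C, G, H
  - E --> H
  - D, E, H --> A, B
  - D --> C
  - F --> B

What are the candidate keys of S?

{D, F}, {E, F}

No FD produces {F}, so it must be in every candidate key.
{D, F} is a candidate key since {D, F}⁺ = {A, B, C, D, E, F, G, H} covers every attribute.
{E, F} is a candidate key since {E, F}⁺ = {A, B, C, D, E, F, G, H} covers every attribute.
These are minimal and exhaustive — every other superkey contains one of them.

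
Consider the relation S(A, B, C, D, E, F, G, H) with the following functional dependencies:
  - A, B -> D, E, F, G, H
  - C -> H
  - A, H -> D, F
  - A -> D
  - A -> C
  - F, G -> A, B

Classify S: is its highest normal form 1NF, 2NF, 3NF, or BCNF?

1NF

Candidate keys: {A, B}, {A, G}, {F, G}. Prime attributes: {A, B, F, G}.
C -> H breaks BCNF: {C}⁺ = {C, H}, so {C} is not a superkey.
C -> H has non-prime {H} on the right and a non-superkey on the left, so 3NF fails.
Since {A} ⊂ {A, B} and {A}⁺ ⊇ {C, D, H} with {C, D, H} non-prime, there is a partial dependency; 2NF fails.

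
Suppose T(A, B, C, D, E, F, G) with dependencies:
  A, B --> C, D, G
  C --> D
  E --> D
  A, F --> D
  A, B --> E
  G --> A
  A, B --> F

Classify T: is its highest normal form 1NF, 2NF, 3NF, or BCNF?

Candidate keys: {A, B}, {B, G}. Prime attributes: {A, B, G}.
C --> D breaks BCNF: {C}⁺ = {C, D}, so {C} is not a superkey.
C --> D determines the non-prime attribute {D} from a non-superkey — 3NF is violated.
No proper subset of a key has a non-prime attribute in its closure, so there is no partial dependency; 2NF holds.

2NF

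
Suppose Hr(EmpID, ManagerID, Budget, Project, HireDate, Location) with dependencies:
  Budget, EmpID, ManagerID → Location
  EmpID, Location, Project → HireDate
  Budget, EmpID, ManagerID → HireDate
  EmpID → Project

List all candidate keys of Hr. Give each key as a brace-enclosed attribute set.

No FD produces {Budget, EmpID, ManagerID}, so they must be in every candidate key.
Closure of {Budget, EmpID, ManagerID} is {Budget, EmpID, HireDate, Location, ManagerID, Project}, the whole schema; {Budget, EmpID, ManagerID} is a candidate key.
No other minimal set has full closure, so this is the only candidate key.

{Budget, EmpID, ManagerID}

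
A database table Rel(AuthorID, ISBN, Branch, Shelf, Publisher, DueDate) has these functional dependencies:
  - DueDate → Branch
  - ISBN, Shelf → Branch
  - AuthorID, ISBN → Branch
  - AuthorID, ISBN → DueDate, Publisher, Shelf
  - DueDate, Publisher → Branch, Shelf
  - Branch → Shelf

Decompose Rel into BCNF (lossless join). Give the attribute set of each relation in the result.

{AuthorID, DueDate, ISBN, Publisher}; {Branch, DueDate}; {Branch, Shelf}

Candidate key of the original relation: {AuthorID, ISBN}.
{AuthorID, Branch, DueDate, ISBN, Publisher, Shelf}: {DueDate} determines {Branch, DueDate, Shelf} here but is not a superkey — split on DueDate → Branch, Shelf, giving {Branch, DueDate, Shelf} and {AuthorID, DueDate, ISBN, Publisher}.
{Branch, DueDate, Shelf}: {Branch} determines {Branch, Shelf} here but is not a superkey — split on Branch → Shelf, giving {Branch, Shelf} and {Branch, DueDate}.
{Branch, Shelf} has no BCNF violation.
{Branch, DueDate} has no BCNF violation.
{AuthorID, DueDate, ISBN, Publisher} has no BCNF violation.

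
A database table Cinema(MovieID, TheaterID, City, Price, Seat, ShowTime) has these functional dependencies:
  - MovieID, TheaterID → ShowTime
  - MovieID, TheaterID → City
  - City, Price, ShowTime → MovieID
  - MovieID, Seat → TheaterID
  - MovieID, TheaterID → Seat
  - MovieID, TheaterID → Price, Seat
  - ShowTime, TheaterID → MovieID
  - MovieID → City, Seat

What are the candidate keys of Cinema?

{City, Price, ShowTime}, {MovieID}, {ShowTime, TheaterID}

{MovieID} is a candidate key since {MovieID}⁺ = {City, MovieID, Price, Seat, ShowTime, TheaterID} covers every attribute.
{ShowTime, TheaterID} is a candidate key since {ShowTime, TheaterID}⁺ = {City, MovieID, Price, Seat, ShowTime, TheaterID} covers every attribute.
{City, Price, ShowTime} is a candidate key since {City, Price, ShowTime}⁺ = {City, MovieID, Price, Seat, ShowTime, TheaterID} covers every attribute.
No proper subset of any of these is a key, and no other minimal superkey exists.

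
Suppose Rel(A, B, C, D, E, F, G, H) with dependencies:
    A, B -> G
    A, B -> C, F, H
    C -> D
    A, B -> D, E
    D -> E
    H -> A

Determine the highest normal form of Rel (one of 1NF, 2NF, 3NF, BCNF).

2NF

Candidate keys: {A, B}, {B, H}. Prime attributes: {A, B, H}.
C -> D breaks BCNF: {C}⁺ = {C, D, E}, so {C} is not a superkey.
C -> D determines the non-prime attribute {D} from a non-superkey — 3NF is violated.
Checking every proper subset of each key, none determines a non-prime attribute — 2NF is satisfied.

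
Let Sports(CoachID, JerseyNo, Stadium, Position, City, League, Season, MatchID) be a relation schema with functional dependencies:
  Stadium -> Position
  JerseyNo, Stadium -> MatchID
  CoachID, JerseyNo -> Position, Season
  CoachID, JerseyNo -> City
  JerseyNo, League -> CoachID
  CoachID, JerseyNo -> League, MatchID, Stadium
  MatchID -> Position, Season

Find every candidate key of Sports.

{JerseyNo} never appears on the right of any FD, so every key must include it.
{CoachID, JerseyNo} is a candidate key since {CoachID, JerseyNo}⁺ = {City, CoachID, JerseyNo, League, MatchID, Position, Season, Stadium} covers every attribute.
{JerseyNo, League} is a candidate key since {JerseyNo, League}⁺ = {City, CoachID, JerseyNo, League, MatchID, Position, Season, Stadium} covers every attribute.
These are minimal and exhaustive — every other superkey contains one of them.

{CoachID, JerseyNo}, {JerseyNo, League}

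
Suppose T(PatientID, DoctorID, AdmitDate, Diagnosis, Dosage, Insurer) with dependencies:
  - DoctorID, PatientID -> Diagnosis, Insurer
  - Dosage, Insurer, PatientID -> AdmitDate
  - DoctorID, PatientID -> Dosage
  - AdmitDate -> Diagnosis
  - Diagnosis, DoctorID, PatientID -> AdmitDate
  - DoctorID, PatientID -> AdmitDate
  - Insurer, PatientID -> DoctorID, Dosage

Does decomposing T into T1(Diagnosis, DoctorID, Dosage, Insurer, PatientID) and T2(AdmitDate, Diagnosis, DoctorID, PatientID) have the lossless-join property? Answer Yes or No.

T1 ∩ T2 = {Diagnosis, DoctorID, PatientID}; its closure under F is {AdmitDate, Diagnosis, DoctorID, Dosage, Insurer, PatientID}.
This includes all of T1, so the common attributes are a superkey of T1 — the join is lossless.

Yes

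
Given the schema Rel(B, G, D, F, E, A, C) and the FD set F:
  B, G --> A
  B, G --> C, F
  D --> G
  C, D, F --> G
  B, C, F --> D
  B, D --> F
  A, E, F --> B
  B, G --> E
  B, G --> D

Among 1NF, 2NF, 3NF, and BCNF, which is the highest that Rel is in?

3NF

Candidate keys: {A, C, E, F}, {A, D, E, F}, {A, E, F, G}, {B, C, F}, {B, D}, {B, G}. Prime attributes: {A, B, C, D, E, F, G}.
D --> G: {D}⁺ = {D, G}, which is not all of the attributes, so the left side is not a superkey — BCNF is violated.
But every attribute on its right side ({G}) is prime, and the same holds for every other non-superkey FD, so 3NF still holds.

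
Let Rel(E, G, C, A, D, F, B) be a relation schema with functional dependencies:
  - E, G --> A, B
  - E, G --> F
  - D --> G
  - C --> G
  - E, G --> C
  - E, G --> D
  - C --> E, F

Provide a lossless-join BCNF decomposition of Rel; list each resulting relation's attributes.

{A, B, C, D, E, F}; {D, G}

Candidate keys of the original relation: {C}, {D, E}, {E, G}.
Within {A, B, C, D, E, F, G}: {D}⁺ ∩ {A, B, C, D, E, F, G} = {D, G}, not the whole set, so D --> G violates BCNF; decompose into {D, G} and {A, B, C, D, E, F}.
{D, G}: every determinant is a superkey — BCNF.
{A, B, C, D, E, F}: every determinant is a superkey — BCNF.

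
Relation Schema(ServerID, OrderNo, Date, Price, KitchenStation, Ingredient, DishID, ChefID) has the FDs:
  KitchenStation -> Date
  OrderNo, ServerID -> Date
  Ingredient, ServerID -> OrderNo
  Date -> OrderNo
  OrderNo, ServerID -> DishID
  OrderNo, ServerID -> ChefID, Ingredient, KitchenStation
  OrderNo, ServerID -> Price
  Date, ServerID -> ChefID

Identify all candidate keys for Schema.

{ServerID} never appears on the right of any FD, so every key must include it.
Closure of {Date, ServerID} is {ChefID, Date, DishID, Ingredient, KitchenStation, OrderNo, Price, ServerID}, the whole schema; {Date, ServerID} is a candidate key.
Closure of {Ingredient, ServerID} is {ChefID, Date, DishID, Ingredient, KitchenStation, OrderNo, Price, ServerID}, the whole schema; {Ingredient, ServerID} is a candidate key.
Closure of {KitchenStation, ServerID} is {ChefID, Date, DishID, Ingredient, KitchenStation, OrderNo, Price, ServerID}, the whole schema; {KitchenStation, ServerID} is a candidate key.
Closure of {OrderNo, ServerID} is {ChefID, Date, DishID, Ingredient, KitchenStation, OrderNo, Price, ServerID}, the whole schema; {OrderNo, ServerID} is a candidate key.
These are minimal and exhaustive — every other superkey contains one of them.

{Date, ServerID}, {Ingredient, ServerID}, {KitchenStation, ServerID}, {OrderNo, ServerID}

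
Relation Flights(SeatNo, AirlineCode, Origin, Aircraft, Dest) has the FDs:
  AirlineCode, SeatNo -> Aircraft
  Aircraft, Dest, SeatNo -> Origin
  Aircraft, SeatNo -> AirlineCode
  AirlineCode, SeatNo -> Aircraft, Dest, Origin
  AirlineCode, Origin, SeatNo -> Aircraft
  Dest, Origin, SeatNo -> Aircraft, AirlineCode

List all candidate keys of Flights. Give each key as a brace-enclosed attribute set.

No FD produces {SeatNo}, so it must be in every candidate key.
{Aircraft, SeatNo}⁺ = {Aircraft, AirlineCode, Dest, Origin, SeatNo} — all of the relation — so {Aircraft, SeatNo} is a candidate key.
{AirlineCode, SeatNo}⁺ = {Aircraft, AirlineCode, Dest, Origin, SeatNo} — all of the relation — so {AirlineCode, SeatNo} is a candidate key.
{Dest, Origin, SeatNo}⁺ = {Aircraft, AirlineCode, Dest, Origin, SeatNo} — all of the relation — so {Dest, Origin, SeatNo} is a candidate key.
No proper subset of any of these is a key, and no other minimal superkey exists.

{Aircraft, SeatNo}, {AirlineCode, SeatNo}, {Dest, Origin, SeatNo}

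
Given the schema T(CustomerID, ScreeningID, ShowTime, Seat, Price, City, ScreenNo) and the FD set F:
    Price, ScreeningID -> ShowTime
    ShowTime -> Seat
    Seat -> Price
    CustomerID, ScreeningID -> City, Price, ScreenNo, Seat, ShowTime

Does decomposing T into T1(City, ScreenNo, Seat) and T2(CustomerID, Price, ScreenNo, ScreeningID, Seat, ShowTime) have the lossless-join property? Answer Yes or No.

No

The shared attributes are {ScreenNo, Seat} and {ScreenNo, Seat}⁺ = {Price, ScreenNo, Seat}.
Neither T1 nor T2 is contained in that closure, so the decomposition is lossy.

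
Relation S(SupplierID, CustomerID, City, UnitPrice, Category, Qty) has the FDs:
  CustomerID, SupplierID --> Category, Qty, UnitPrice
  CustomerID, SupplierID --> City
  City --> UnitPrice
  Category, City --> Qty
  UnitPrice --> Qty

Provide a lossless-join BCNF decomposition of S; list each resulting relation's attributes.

{Category, City, CustomerID, SupplierID}; {City, UnitPrice}; {Qty, UnitPrice}

Candidate key of the original relation: {CustomerID, SupplierID}.
Within {Category, City, CustomerID, Qty, SupplierID, UnitPrice}: {City}⁺ ∩ {Category, City, CustomerID, Qty, SupplierID, UnitPrice} = {City, Qty, UnitPrice}, not the whole set, so City --> Qty, UnitPrice violates BCNF; decompose into {City, Qty, UnitPrice} and {Category, City, CustomerID, SupplierID}.
Within {City, Qty, UnitPrice}: {UnitPrice}⁺ ∩ {City, Qty, UnitPrice} = {Qty, UnitPrice}, not the whole set, so UnitPrice --> Qty violates BCNF; decompose into {Qty, UnitPrice} and {City, UnitPrice}.
{Qty, UnitPrice}: every determinant is a superkey — BCNF.
{City, UnitPrice}: every determinant is a superkey — BCNF.
{Category, City, CustomerID, SupplierID}: every determinant is a superkey — BCNF.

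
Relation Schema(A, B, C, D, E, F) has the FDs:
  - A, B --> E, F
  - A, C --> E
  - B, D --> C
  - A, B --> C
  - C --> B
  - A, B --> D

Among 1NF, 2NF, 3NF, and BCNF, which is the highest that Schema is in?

3NF

Candidate keys: {A, B}, {A, C}. Prime attributes: {A, B, C}.
B, D --> C breaks BCNF: {B, D}⁺ = {B, C, D}, so {B, D} is not a superkey.
Since {C} ⊆ prime attributes and every other non-superkey FD also has a prime right side, the schema is in 3NF.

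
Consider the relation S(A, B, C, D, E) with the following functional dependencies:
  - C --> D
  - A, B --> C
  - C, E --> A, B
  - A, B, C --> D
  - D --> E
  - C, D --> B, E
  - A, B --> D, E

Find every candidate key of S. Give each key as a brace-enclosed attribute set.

{C}⁺ = {A, B, C, D, E} — all of the relation — so {C} is a candidate key.
{A, B}⁺ = {A, B, C, D, E} — all of the relation — so {A, B} is a candidate key.
Any other superkey properly contains one of these, so there are no further candidate keys.

{A, B}, {C}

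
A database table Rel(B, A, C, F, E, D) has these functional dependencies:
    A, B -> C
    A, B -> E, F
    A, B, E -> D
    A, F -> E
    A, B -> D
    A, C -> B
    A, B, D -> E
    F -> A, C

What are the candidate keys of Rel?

{A, B}, {A, C}, {F}

{F}⁺ = {A, B, C, D, E, F} — all of the relation — so {F} is a candidate key.
{A, B}⁺ = {A, B, C, D, E, F} — all of the relation — so {A, B} is a candidate key.
{A, C}⁺ = {A, B, C, D, E, F} — all of the relation — so {A, C} is a candidate key.
No proper subset of any of these is a key, and no other minimal superkey exists.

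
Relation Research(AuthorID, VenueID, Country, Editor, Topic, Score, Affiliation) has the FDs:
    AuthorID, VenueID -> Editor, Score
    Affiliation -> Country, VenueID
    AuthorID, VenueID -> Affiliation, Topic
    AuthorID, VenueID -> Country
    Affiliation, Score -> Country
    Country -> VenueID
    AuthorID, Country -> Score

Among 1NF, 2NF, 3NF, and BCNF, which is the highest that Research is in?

Candidate keys: {Affiliation, AuthorID}, {AuthorID, Country}, {AuthorID, VenueID}. Prime attributes: {Affiliation, AuthorID, Country, VenueID}.
Affiliation -> Country, VenueID: {Affiliation}⁺ = {Affiliation, Country, VenueID}, which is not all of the attributes, so the left side is not a superkey — BCNF is violated.
But every attribute on its right side ({Country, VenueID}) is prime, and the same holds for every other non-superkey FD, so 3NF still holds.

3NF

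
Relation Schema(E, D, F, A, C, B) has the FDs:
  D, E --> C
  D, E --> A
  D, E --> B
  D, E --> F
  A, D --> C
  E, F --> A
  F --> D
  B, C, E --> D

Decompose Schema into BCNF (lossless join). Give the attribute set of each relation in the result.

Candidate keys of the original relation: {B, C, E}, {D, E}, {E, F}.
Within {A, B, C, D, E, F}: {A, D}⁺ ∩ {A, B, C, D, E, F} = {A, C, D}, not the whole set, so A, D --> C violates BCNF; decompose into {A, C, D} and {A, B, D, E, F}.
{A, C, D} is in BCNF.
Within {A, B, D, E, F}: {F}⁺ ∩ {A, B, D, E, F} = {D, F}, not the whole set, so F --> D violates BCNF; decompose into {D, F} and {A, B, E, F}.
{D, F} is in BCNF.
{A, B, E, F} is in BCNF.

{A, B, E, F}; {A, C, D}; {D, F}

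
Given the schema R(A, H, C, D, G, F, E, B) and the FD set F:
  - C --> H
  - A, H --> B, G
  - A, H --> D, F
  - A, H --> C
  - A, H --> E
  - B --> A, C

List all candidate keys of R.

{B} is a candidate key since {B}⁺ = {A, B, C, D, E, F, G, H} covers every attribute.
{A, C} is a candidate key since {A, C}⁺ = {A, B, C, D, E, F, G, H} covers every attribute.
{A, H} is a candidate key since {A, H}⁺ = {A, B, C, D, E, F, G, H} covers every attribute.
No proper subset of any of these is a key, and no other minimal superkey exists.

{A, C}, {A, H}, {B}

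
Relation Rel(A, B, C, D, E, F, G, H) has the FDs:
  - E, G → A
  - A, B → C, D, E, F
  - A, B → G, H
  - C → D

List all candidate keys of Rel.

{A, B}, {B, E, G}

Attributes never on any right-hand side: {B} — every candidate key must contain it.
{A, B}⁺ = {A, B, C, D, E, F, G, H} — all of the relation — so {A, B} is a candidate key.
{B, E, G}⁺ = {A, B, C, D, E, F, G, H} — all of the relation — so {B, E, G} is a candidate key.
These are minimal and exhaustive — every other superkey contains one of them.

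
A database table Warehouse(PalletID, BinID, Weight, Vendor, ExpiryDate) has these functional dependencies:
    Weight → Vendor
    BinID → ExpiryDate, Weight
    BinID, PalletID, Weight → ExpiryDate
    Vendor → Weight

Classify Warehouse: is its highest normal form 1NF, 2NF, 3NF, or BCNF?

1NF

Candidate key: {BinID, PalletID}. Prime attributes: {BinID, PalletID}.
For Weight → Vendor we have {Weight}⁺ = {Vendor, Weight}; {Weight} is not a superkey, so BCNF fails.
Weight → Vendor has non-prime {Vendor} on the right and a non-superkey on the left, so 3NF fails.
{BinID} is a proper subset of the key {BinID, PalletID}, and {BinID}⁺ contains the non-prime attributes {ExpiryDate, Vendor, Weight} — a partial dependency, so 2NF is violated.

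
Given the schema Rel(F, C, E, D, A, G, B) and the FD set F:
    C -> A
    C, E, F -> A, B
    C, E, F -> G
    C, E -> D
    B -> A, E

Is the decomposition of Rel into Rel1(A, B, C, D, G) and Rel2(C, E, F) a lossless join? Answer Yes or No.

The shared attributes are {C} and {C}⁺ = {A, C}.
Neither Rel1 nor Rel2 is contained in that closure, so the decomposition is lossy.

No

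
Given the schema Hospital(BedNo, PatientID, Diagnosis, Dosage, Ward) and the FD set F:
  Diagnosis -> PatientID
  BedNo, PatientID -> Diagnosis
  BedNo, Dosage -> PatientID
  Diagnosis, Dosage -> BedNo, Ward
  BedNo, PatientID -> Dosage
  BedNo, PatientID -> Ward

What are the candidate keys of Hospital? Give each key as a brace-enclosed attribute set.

{BedNo, Diagnosis}⁺ = {BedNo, Diagnosis, Dosage, PatientID, Ward} — all of the relation — so {BedNo, Diagnosis} is a candidate key.
{BedNo, Dosage}⁺ = {BedNo, Diagnosis, Dosage, PatientID, Ward} — all of the relation — so {BedNo, Dosage} is a candidate key.
{BedNo, PatientID}⁺ = {BedNo, Diagnosis, Dosage, PatientID, Ward} — all of the relation — so {BedNo, PatientID} is a candidate key.
{Diagnosis, Dosage}⁺ = {BedNo, Diagnosis, Dosage, PatientID, Ward} — all of the relation — so {Diagnosis, Dosage} is a candidate key.
No proper subset of any of these is a key, and no other minimal superkey exists.

{BedNo, Diagnosis}, {BedNo, Dosage}, {BedNo, PatientID}, {Diagnosis, Dosage}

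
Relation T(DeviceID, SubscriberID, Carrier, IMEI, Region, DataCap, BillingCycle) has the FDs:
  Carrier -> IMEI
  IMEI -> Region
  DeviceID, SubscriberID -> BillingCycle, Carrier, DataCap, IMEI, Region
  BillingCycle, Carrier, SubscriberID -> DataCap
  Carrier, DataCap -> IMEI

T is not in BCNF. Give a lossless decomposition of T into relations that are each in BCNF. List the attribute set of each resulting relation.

Candidate key of the original relation: {DeviceID, SubscriberID}.
Within {BillingCycle, Carrier, DataCap, DeviceID, IMEI, Region, SubscriberID}: {Carrier}⁺ ∩ {BillingCycle, Carrier, DataCap, DeviceID, IMEI, Region, SubscriberID} = {Carrier, IMEI, Region}, not the whole set, so Carrier -> IMEI, Region violates BCNF; decompose into {Carrier, IMEI, Region} and {BillingCycle, Carrier, DataCap, DeviceID, SubscriberID}.
Within {Carrier, IMEI, Region}: {IMEI}⁺ ∩ {Carrier, IMEI, Region} = {IMEI, Region}, not the whole set, so IMEI -> Region violates BCNF; decompose into {IMEI, Region} and {Carrier, IMEI}.
{IMEI, Region} has no BCNF violation.
{Carrier, IMEI} has no BCNF violation.
Within {BillingCycle, Carrier, DataCap, DeviceID, SubscriberID}: {BillingCycle, Carrier, SubscriberID}⁺ ∩ {BillingCycle, Carrier, DataCap, DeviceID, SubscriberID} = {BillingCycle, Carrier, DataCap, SubscriberID}, not the whole set, so BillingCycle, Carrier, SubscriberID -> DataCap violates BCNF; decompose into {BillingCycle, Carrier, DataCap, SubscriberID} and {BillingCycle, Carrier, DeviceID, SubscriberID}.
{BillingCycle, Carrier, DataCap, SubscriberID} has no BCNF violation.
{BillingCycle, Carrier, DeviceID, SubscriberID} has no BCNF violation.

{BillingCycle, Carrier, DataCap, SubscriberID}; {BillingCycle, Carrier, DeviceID, SubscriberID}; {Carrier, IMEI}; {IMEI, Region}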